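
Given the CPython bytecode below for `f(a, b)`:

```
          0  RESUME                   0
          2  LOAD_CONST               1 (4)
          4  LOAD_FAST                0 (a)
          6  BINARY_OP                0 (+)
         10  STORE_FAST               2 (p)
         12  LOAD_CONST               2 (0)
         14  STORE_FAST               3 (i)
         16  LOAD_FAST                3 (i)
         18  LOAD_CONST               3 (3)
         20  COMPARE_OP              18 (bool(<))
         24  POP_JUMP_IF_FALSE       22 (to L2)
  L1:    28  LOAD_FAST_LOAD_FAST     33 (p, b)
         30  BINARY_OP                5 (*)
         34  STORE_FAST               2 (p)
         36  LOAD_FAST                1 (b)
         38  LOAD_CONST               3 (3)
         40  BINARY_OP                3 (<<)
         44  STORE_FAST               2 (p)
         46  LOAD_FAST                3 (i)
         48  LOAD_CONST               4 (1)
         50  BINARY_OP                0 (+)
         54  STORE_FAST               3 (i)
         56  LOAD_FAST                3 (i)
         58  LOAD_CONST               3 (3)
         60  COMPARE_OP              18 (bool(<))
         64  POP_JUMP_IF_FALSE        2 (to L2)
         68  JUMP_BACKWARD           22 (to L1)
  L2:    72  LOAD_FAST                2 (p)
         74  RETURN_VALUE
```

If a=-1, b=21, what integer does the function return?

168

LOAD_CONST → push 4. Stack: [4]
LOAD_FAST a → push -1. Stack: [4, -1]
BINARY_OP + → 4 + -1 = 3. Stack: [3]
STORE_FAST p → p=3. Stack: []
LOAD_CONST → push 0. Stack: [0]
STORE_FAST i → i=0. Stack: []
LOAD_FAST i → push 0. Stack: [0]
LOAD_CONST → push 3. Stack: [0, 3]
COMPARE_OP bool(<) → 0 vs 3 = True. Stack: [True]
POP_JUMP_IF_FALSE → pop True; no jump. Stack: []
LOAD_FAST_LOAD_FAST p,b → push 3,21. Stack: [3, 21]
BINARY_OP * → 3 * 21 = 63. Stack: [63]
STORE_FAST p → p=63. Stack: []
LOAD_FAST b → push 21. Stack: [21]
LOAD_CONST → push 3. Stack: [21, 3]
BINARY_OP << → 21 << 3 = 168. Stack: [168]
STORE_FAST p → p=168. Stack: []
LOAD_FAST i → push 0. Stack: [0]
LOAD_CONST → push 1. Stack: [0, 1]
BINARY_OP + → 0 + 1 = 1. Stack: [1]
STORE_FAST i → i=1. Stack: []
LOAD_FAST i → push 1. Stack: [1]
LOAD_CONST → push 3. Stack: [1, 3]
COMPARE_OP bool(<) → 1 vs 3 = True. Stack: [True]
POP_JUMP_IF_FALSE → pop True; no jump. Stack: []
LOAD_FAST_LOAD_FAST p,b → push 168,21. Stack: [168, 21]
BINARY_OP * → 168 * 21 = 3528. Stack: [3528]
STORE_FAST p → p=3528. Stack: []
LOAD_FAST b → push 21. Stack: [21]
LOAD_CONST → push 3. Stack: [21, 3]
BINARY_OP << → 21 << 3 = 168. Stack: [168]
STORE_FAST p → p=168. Stack: []
LOAD_FAST i → push 1. Stack: [1]
LOAD_CONST → push 1. Stack: [1, 1]
BINARY_OP + → 1 + 1 = 2. Stack: [2]
STORE_FAST i → i=2. Stack: []
LOAD_FAST i → push 2. Stack: [2]
LOAD_CONST → push 3. Stack: [2, 3]
COMPARE_OP bool(<) → 2 vs 3 = True. Stack: [True]
POP_JUMP_IF_FALSE → pop True; no jump. Stack: []
LOAD_FAST_LOAD_FAST p,b → push 168,21. Stack: [168, 21]
BINARY_OP * → 168 * 21 = 3528. Stack: [3528]
STORE_FAST p → p=3528. Stack: []
LOAD_FAST b → push 21. Stack: [21]
LOAD_CONST → push 3. Stack: [21, 3]
BINARY_OP << → 21 << 3 = 168. Stack: [168]
STORE_FAST p → p=168. Stack: []
LOAD_FAST i → push 2. Stack: [2]
LOAD_CONST → push 1. Stack: [2, 1]
BINARY_OP + → 2 + 1 = 3. Stack: [3]
STORE_FAST i → i=3. Stack: []
LOAD_FAST i → push 3. Stack: [3]
LOAD_CONST → push 3. Stack: [3, 3]
COMPARE_OP bool(<) → 3 vs 3 = False. Stack: [False]
POP_JUMP_IF_FALSE → pop False; jump. Stack: []
LOAD_FAST p → push 168. Stack: [168]
RETURN_VALUE → return 168.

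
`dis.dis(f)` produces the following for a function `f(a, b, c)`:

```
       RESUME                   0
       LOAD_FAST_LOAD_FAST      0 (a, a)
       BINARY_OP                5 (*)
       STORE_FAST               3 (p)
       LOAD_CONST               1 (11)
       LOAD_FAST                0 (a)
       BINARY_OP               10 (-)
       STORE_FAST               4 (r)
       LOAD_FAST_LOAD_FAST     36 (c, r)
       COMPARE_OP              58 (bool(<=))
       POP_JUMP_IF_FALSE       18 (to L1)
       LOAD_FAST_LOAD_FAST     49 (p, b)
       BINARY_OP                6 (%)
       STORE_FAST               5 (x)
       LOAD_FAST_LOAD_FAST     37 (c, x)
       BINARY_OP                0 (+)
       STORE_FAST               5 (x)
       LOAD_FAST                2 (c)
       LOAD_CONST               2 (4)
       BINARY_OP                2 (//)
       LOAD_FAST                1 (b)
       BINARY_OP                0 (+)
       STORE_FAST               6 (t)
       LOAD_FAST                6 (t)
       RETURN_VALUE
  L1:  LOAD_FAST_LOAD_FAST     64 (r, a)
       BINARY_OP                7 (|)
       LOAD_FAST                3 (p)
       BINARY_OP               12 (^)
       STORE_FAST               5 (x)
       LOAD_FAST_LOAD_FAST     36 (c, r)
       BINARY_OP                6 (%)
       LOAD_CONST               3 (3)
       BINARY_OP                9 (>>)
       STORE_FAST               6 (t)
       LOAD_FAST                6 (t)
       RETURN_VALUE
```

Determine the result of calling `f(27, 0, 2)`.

LOAD_FAST_LOAD_FAST a,a → push 27,27. Stack: [27, 27]
BINARY_OP * → 27 * 27 = 729. Stack: [729]
STORE_FAST p → p=729. Stack: []
LOAD_CONST → push 11. Stack: [11]
LOAD_FAST a → push 27. Stack: [11, 27]
BINARY_OP - → 11 - 27 = -16. Stack: [-16]
STORE_FAST r → r=-16. Stack: []
LOAD_FAST_LOAD_FAST c,r → push 2,-16. Stack: [2, -16]
COMPARE_OP bool(<=) → 2 vs -16 = False. Stack: [False]
POP_JUMP_IF_FALSE → pop False; jump. Stack: []
LOAD_FAST_LOAD_FAST r,a → push -16,27. Stack: [-16, 27]
BINARY_OP | → -16 | 27 = -5. Stack: [-5]
LOAD_FAST p → push 729. Stack: [-5, 729]
BINARY_OP ^ → -5 ^ 729 = -734. Stack: [-734]
STORE_FAST x → x=-734. Stack: []
LOAD_FAST_LOAD_FAST c,r → push 2,-16. Stack: [2, -16]
BINARY_OP % → 2 % -16 = -14. Stack: [-14]
LOAD_CONST → push 3. Stack: [-14, 3]
BINARY_OP >> → -14 >> 3 = -2. Stack: [-2]
STORE_FAST t → t=-2. Stack: []
LOAD_FAST t → push -2. Stack: [-2]
RETURN_VALUE → return -2.

-2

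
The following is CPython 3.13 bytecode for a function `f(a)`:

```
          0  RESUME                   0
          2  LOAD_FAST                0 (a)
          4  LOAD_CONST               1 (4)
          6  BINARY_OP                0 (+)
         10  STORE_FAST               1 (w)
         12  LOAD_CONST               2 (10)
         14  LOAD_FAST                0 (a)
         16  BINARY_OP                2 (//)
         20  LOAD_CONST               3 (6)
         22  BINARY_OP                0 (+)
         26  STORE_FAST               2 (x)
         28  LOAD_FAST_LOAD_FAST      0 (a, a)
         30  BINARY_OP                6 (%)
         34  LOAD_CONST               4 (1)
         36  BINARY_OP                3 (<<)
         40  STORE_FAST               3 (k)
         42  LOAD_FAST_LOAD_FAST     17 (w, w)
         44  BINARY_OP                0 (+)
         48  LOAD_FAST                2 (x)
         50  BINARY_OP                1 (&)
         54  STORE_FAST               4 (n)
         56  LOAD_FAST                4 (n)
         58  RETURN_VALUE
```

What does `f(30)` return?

LOAD_FAST a → push 30. Stack: [30]
LOAD_CONST → push 4. Stack: [30, 4]
BINARY_OP + → 30 + 4 = 34. Stack: [34]
STORE_FAST w → w=34. Stack: []
LOAD_CONST → push 10. Stack: [10]
LOAD_FAST a → push 30. Stack: [10, 30]
BINARY_OP // → 10 // 30 = 0. Stack: [0]
LOAD_CONST → push 6. Stack: [0, 6]
BINARY_OP + → 0 + 6 = 6. Stack: [6]
STORE_FAST x → x=6. Stack: []
LOAD_FAST_LOAD_FAST a,a → push 30,30. Stack: [30, 30]
BINARY_OP % → 30 % 30 = 0. Stack: [0]
LOAD_CONST → push 1. Stack: [0, 1]
BINARY_OP << → 0 << 1 = 0. Stack: [0]
STORE_FAST k → k=0. Stack: []
LOAD_FAST_LOAD_FAST w,w → push 34,34. Stack: [34, 34]
BINARY_OP + → 34 + 34 = 68. Stack: [68]
LOAD_FAST x → push 6. Stack: [68, 6]
BINARY_OP & → 68 & 6 = 4. Stack: [4]
STORE_FAST n → n=4. Stack: []
LOAD_FAST n → push 4. Stack: [4]
RETURN_VALUE → return 4.

4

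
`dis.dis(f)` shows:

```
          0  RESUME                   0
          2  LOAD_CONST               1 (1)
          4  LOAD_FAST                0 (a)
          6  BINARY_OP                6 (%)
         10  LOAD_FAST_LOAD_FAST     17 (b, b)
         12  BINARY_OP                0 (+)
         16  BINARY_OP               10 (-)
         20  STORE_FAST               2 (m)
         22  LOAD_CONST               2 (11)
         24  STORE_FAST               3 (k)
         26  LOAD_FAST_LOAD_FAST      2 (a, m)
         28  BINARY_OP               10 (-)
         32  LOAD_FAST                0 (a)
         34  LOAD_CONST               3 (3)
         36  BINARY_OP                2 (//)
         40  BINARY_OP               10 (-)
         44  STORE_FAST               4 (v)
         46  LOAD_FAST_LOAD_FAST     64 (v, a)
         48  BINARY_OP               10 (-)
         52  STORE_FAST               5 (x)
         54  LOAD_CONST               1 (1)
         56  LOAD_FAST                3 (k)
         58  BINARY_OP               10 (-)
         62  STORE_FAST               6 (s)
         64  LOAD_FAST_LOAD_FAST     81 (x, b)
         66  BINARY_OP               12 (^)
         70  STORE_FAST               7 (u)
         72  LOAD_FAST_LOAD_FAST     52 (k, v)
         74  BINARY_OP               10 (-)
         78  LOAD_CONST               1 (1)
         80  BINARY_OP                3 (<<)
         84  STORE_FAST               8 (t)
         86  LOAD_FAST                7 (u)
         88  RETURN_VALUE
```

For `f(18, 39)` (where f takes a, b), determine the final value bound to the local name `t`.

-156

LOAD_CONST → push 1. Stack: [1]
LOAD_FAST a → push 18. Stack: [1, 18]
BINARY_OP % → 1 % 18 = 1. Stack: [1]
LOAD_FAST_LOAD_FAST b,b → push 39,39. Stack: [1, 39, 39]
BINARY_OP + → 39 + 39 = 78. Stack: [1, 78]
BINARY_OP - → 1 - 78 = -77. Stack: [-77]
STORE_FAST m → m=-77. Stack: []
LOAD_CONST → push 11. Stack: [11]
STORE_FAST k → k=11. Stack: []
LOAD_FAST_LOAD_FAST a,m → push 18,-77. Stack: [18, -77]
BINARY_OP - → 18 - -77 = 95. Stack: [95]
LOAD_FAST a → push 18. Stack: [95, 18]
LOAD_CONST → push 3. Stack: [95, 18, 3]
BINARY_OP // → 18 // 3 = 6. Stack: [95, 6]
BINARY_OP - → 95 - 6 = 89. Stack: [89]
STORE_FAST v → v=89. Stack: []
LOAD_FAST_LOAD_FAST v,a → push 89,18. Stack: [89, 18]
BINARY_OP - → 89 - 18 = 71. Stack: [71]
STORE_FAST x → x=71. Stack: []
LOAD_CONST → push 1. Stack: [1]
LOAD_FAST k → push 11. Stack: [1, 11]
BINARY_OP - → 1 - 11 = -10. Stack: [-10]
STORE_FAST s → s=-10. Stack: []
LOAD_FAST_LOAD_FAST x,b → push 71,39. Stack: [71, 39]
BINARY_OP ^ → 71 ^ 39 = 96. Stack: [96]
STORE_FAST u → u=96. Stack: []
LOAD_FAST_LOAD_FAST k,v → push 11,89. Stack: [11, 89]
BINARY_OP - → 11 - 89 = -78. Stack: [-78]
LOAD_CONST → push 1. Stack: [-78, 1]
BINARY_OP << → -78 << 1 = -156. Stack: [-156]
STORE_FAST t → t=-156. Stack: []
LOAD_FAST u → push 96. Stack: [96]
RETURN_VALUE → return 96.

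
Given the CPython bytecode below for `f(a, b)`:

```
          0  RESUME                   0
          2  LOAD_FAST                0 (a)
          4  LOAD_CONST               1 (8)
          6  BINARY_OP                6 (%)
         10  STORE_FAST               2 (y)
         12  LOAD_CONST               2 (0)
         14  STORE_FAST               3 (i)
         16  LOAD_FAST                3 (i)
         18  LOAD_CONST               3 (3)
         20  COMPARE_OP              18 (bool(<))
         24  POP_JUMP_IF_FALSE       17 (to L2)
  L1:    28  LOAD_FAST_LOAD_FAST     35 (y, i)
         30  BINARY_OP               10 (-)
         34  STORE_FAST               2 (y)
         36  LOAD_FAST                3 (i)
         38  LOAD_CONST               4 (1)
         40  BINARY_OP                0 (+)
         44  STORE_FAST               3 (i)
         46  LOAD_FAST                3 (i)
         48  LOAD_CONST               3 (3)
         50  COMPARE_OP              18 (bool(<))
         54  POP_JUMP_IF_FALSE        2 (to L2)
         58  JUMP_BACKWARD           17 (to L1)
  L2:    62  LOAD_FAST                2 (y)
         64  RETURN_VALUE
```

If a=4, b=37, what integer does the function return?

1

LOAD_FAST a → push 4. Stack: [4]
LOAD_CONST → push 8. Stack: [4, 8]
BINARY_OP % → 4 % 8 = 4. Stack: [4]
STORE_FAST y → y=4. Stack: []
LOAD_CONST → push 0. Stack: [0]
STORE_FAST i → i=0. Stack: []
LOAD_FAST i → push 0. Stack: [0]
LOAD_CONST → push 3. Stack: [0, 3]
COMPARE_OP bool(<) → 0 vs 3 = True. Stack: [True]
POP_JUMP_IF_FALSE → pop True; no jump. Stack: []
LOAD_FAST_LOAD_FAST y,i → push 4,0. Stack: [4, 0]
BINARY_OP - → 4 - 0 = 4. Stack: [4]
STORE_FAST y → y=4. Stack: []
LOAD_FAST i → push 0. Stack: [0]
LOAD_CONST → push 1. Stack: [0, 1]
BINARY_OP + → 0 + 1 = 1. Stack: [1]
STORE_FAST i → i=1. Stack: []
LOAD_FAST i → push 1. Stack: [1]
LOAD_CONST → push 3. Stack: [1, 3]
COMPARE_OP bool(<) → 1 vs 3 = True. Stack: [True]
POP_JUMP_IF_FALSE → pop True; no jump. Stack: []
LOAD_FAST_LOAD_FAST y,i → push 4,1. Stack: [4, 1]
BINARY_OP - → 4 - 1 = 3. Stack: [3]
STORE_FAST y → y=3. Stack: []
LOAD_FAST i → push 1. Stack: [1]
LOAD_CONST → push 1. Stack: [1, 1]
BINARY_OP + → 1 + 1 = 2. Stack: [2]
STORE_FAST i → i=2. Stack: []
LOAD_FAST i → push 2. Stack: [2]
LOAD_CONST → push 3. Stack: [2, 3]
COMPARE_OP bool(<) → 2 vs 3 = True. Stack: [True]
POP_JUMP_IF_FALSE → pop True; no jump. Stack: []
LOAD_FAST_LOAD_FAST y,i → push 3,2. Stack: [3, 2]
BINARY_OP - → 3 - 2 = 1. Stack: [1]
STORE_FAST y → y=1. Stack: []
LOAD_FAST i → push 2. Stack: [2]
LOAD_CONST → push 1. Stack: [2, 1]
BINARY_OP + → 2 + 1 = 3. Stack: [3]
STORE_FAST i → i=3. Stack: []
LOAD_FAST i → push 3. Stack: [3]
LOAD_CONST → push 3. Stack: [3, 3]
COMPARE_OP bool(<) → 3 vs 3 = False. Stack: [False]
POP_JUMP_IF_FALSE → pop False; jump. Stack: []
LOAD_FAST y → push 1. Stack: [1]
RETURN_VALUE → return 1.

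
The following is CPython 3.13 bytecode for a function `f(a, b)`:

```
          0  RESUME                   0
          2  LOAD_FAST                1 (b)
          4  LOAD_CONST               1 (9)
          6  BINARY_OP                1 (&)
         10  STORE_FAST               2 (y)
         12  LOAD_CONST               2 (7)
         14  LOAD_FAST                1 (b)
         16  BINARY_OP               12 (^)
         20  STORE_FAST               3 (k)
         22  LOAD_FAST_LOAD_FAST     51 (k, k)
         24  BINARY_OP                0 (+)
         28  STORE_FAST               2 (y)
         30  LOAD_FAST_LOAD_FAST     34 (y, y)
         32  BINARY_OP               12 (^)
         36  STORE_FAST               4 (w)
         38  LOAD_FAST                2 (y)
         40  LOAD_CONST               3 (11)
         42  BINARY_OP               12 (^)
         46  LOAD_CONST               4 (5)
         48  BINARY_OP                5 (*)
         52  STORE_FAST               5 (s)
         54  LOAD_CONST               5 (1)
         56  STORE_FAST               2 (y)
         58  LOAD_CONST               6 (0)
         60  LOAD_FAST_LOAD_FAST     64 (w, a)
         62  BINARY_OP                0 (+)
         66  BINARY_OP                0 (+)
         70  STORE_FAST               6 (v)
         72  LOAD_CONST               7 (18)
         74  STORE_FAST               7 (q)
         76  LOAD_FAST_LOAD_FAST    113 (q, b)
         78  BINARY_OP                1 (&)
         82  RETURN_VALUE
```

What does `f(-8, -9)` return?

18

LOAD_FAST b → push -9. Stack: [-9]
LOAD_CONST → push 9. Stack: [-9, 9]
BINARY_OP & → -9 & 9 = 1. Stack: [1]
STORE_FAST y → y=1. Stack: []
LOAD_CONST → push 7. Stack: [7]
LOAD_FAST b → push -9. Stack: [7, -9]
BINARY_OP ^ → 7 ^ -9 = -16. Stack: [-16]
STORE_FAST k → k=-16. Stack: []
LOAD_FAST_LOAD_FAST k,k → push -16,-16. Stack: [-16, -16]
BINARY_OP + → -16 + -16 = -32. Stack: [-32]
STORE_FAST y → y=-32. Stack: []
LOAD_FAST_LOAD_FAST y,y → push -32,-32. Stack: [-32, -32]
BINARY_OP ^ → -32 ^ -32 = 0. Stack: [0]
STORE_FAST w → w=0. Stack: []
LOAD_FAST y → push -32. Stack: [-32]
LOAD_CONST → push 11. Stack: [-32, 11]
BINARY_OP ^ → -32 ^ 11 = -21. Stack: [-21]
LOAD_CONST → push 5. Stack: [-21, 5]
BINARY_OP * → -21 * 5 = -105. Stack: [-105]
STORE_FAST s → s=-105. Stack: []
LOAD_CONST → push 1. Stack: [1]
STORE_FAST y → y=1. Stack: []
LOAD_CONST → push 0. Stack: [0]
LOAD_FAST_LOAD_FAST w,a → push 0,-8. Stack: [0, 0, -8]
BINARY_OP + → 0 + -8 = -8. Stack: [0, -8]
BINARY_OP + → 0 + -8 = -8. Stack: [-8]
STORE_FAST v → v=-8. Stack: []
LOAD_CONST → push 18. Stack: [18]
STORE_FAST q → q=18. Stack: []
LOAD_FAST_LOAD_FAST q,b → push 18,-9. Stack: [18, -9]
BINARY_OP & → 18 & -9 = 18. Stack: [18]
RETURN_VALUE → return 18.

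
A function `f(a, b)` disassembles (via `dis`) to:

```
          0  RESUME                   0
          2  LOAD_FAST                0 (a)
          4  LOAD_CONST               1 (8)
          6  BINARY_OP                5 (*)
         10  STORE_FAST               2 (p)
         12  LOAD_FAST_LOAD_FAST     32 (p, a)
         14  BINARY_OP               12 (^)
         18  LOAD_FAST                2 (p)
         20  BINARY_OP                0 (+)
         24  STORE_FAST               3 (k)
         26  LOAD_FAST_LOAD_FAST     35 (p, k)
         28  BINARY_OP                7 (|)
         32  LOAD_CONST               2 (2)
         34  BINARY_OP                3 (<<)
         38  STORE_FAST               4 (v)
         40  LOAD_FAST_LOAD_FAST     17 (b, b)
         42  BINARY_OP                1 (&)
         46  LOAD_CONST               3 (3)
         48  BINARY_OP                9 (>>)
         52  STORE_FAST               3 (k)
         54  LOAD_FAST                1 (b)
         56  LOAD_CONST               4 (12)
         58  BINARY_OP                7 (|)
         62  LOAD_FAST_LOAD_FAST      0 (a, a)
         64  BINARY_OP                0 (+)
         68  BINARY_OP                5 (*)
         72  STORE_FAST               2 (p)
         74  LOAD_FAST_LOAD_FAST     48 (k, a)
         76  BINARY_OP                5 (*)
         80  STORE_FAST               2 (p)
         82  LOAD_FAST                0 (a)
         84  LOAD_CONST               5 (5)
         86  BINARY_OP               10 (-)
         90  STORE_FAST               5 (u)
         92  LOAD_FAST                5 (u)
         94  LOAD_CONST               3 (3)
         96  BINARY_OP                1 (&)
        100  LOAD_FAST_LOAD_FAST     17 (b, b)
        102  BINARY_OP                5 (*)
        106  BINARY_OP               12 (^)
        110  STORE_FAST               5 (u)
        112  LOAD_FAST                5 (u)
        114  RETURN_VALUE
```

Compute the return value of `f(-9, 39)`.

1523

LOAD_FAST a → push -9. Stack: [-9]
LOAD_CONST → push 8. Stack: [-9, 8]
BINARY_OP * → -9 * 8 = -72. Stack: [-72]
STORE_FAST p → p=-72. Stack: []
LOAD_FAST_LOAD_FAST p,a → push -72,-9. Stack: [-72, -9]
BINARY_OP ^ → -72 ^ -9 = 79. Stack: [79]
LOAD_FAST p → push -72. Stack: [79, -72]
BINARY_OP + → 79 + -72 = 7. Stack: [7]
STORE_FAST k → k=7. Stack: []
LOAD_FAST_LOAD_FAST p,k → push -72,7. Stack: [-72, 7]
BINARY_OP | → -72 | 7 = -65. Stack: [-65]
LOAD_CONST → push 2. Stack: [-65, 2]
BINARY_OP << → -65 << 2 = -260. Stack: [-260]
STORE_FAST v → v=-260. Stack: []
LOAD_FAST_LOAD_FAST b,b → push 39,39. Stack: [39, 39]
BINARY_OP & → 39 & 39 = 39. Stack: [39]
LOAD_CONST → push 3. Stack: [39, 3]
BINARY_OP >> → 39 >> 3 = 4. Stack: [4]
STORE_FAST k → k=4. Stack: []
LOAD_FAST b → push 39. Stack: [39]
LOAD_CONST → push 12. Stack: [39, 12]
BINARY_OP | → 39 | 12 = 47. Stack: [47]
LOAD_FAST_LOAD_FAST a,a → push -9,-9. Stack: [47, -9, -9]
BINARY_OP + → -9 + -9 = -18. Stack: [47, -18]
BINARY_OP * → 47 * -18 = -846. Stack: [-846]
STORE_FAST p → p=-846. Stack: []
LOAD_FAST_LOAD_FAST k,a → push 4,-9. Stack: [4, -9]
BINARY_OP * → 4 * -9 = -36. Stack: [-36]
STORE_FAST p → p=-36. Stack: []
LOAD_FAST a → push -9. Stack: [-9]
LOAD_CONST → push 5. Stack: [-9, 5]
BINARY_OP - → -9 - 5 = -14. Stack: [-14]
STORE_FAST u → u=-14. Stack: []
LOAD_FAST u → push -14. Stack: [-14]
LOAD_CONST → push 3. Stack: [-14, 3]
BINARY_OP & → -14 & 3 = 2. Stack: [2]
LOAD_FAST_LOAD_FAST b,b → push 39,39. Stack: [2, 39, 39]
BINARY_OP * → 39 * 39 = 1521. Stack: [2, 1521]
BINARY_OP ^ → 2 ^ 1521 = 1523. Stack: [1523]
STORE_FAST u → u=1523. Stack: []
LOAD_FAST u → push 1523. Stack: [1523]
RETURN_VALUE → return 1523.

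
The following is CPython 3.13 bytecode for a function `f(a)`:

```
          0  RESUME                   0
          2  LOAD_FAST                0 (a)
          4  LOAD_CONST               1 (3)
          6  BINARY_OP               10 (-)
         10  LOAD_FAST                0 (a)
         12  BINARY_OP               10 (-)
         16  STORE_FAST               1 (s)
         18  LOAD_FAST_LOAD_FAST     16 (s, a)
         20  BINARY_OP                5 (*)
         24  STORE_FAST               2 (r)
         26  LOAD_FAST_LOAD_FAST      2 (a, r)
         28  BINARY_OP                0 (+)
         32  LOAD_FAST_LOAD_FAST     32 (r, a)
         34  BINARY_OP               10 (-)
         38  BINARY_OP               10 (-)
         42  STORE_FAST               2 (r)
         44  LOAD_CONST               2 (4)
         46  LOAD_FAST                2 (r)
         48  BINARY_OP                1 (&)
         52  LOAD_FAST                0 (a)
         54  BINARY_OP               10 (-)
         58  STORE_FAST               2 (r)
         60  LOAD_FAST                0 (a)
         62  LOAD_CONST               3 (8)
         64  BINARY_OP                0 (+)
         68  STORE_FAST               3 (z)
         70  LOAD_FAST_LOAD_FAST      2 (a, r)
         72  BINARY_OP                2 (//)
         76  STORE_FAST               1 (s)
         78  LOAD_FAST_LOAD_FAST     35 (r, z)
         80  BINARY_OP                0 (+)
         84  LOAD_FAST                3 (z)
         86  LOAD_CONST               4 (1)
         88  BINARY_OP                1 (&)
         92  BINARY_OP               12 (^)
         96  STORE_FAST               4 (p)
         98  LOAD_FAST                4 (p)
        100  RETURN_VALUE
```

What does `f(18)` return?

LOAD_FAST a → push 18. Stack: [18]
LOAD_CONST → push 3. Stack: [18, 3]
BINARY_OP - → 18 - 3 = 15. Stack: [15]
LOAD_FAST a → push 18. Stack: [15, 18]
BINARY_OP - → 15 - 18 = -3. Stack: [-3]
STORE_FAST s → s=-3. Stack: []
LOAD_FAST_LOAD_FAST s,a → push -3,18. Stack: [-3, 18]
BINARY_OP * → -3 * 18 = -54. Stack: [-54]
STORE_FAST r → r=-54. Stack: []
LOAD_FAST_LOAD_FAST a,r → push 18,-54. Stack: [18, -54]
BINARY_OP + → 18 + -54 = -36. Stack: [-36]
LOAD_FAST_LOAD_FAST r,a → push -54,18. Stack: [-36, -54, 18]
BINARY_OP - → -54 - 18 = -72. Stack: [-36, -72]
BINARY_OP - → -36 - -72 = 36. Stack: [36]
STORE_FAST r → r=36. Stack: []
LOAD_CONST → push 4. Stack: [4]
LOAD_FAST r → push 36. Stack: [4, 36]
BINARY_OP & → 4 & 36 = 4. Stack: [4]
LOAD_FAST a → push 18. Stack: [4, 18]
BINARY_OP - → 4 - 18 = -14. Stack: [-14]
STORE_FAST r → r=-14. Stack: []
LOAD_FAST a → push 18. Stack: [18]
LOAD_CONST → push 8. Stack: [18, 8]
BINARY_OP + → 18 + 8 = 26. Stack: [26]
STORE_FAST z → z=26. Stack: []
LOAD_FAST_LOAD_FAST a,r → push 18,-14. Stack: [18, -14]
BINARY_OP // → 18 // -14 = -2. Stack: [-2]
STORE_FAST s → s=-2. Stack: []
LOAD_FAST_LOAD_FAST r,z → push -14,26. Stack: [-14, 26]
BINARY_OP + → -14 + 26 = 12. Stack: [12]
LOAD_FAST z → push 26. Stack: [12, 26]
LOAD_CONST → push 1. Stack: [12, 26, 1]
BINARY_OP & → 26 & 1 = 0. Stack: [12, 0]
BINARY_OP ^ → 12 ^ 0 = 12. Stack: [12]
STORE_FAST p → p=12. Stack: []
LOAD_FAST p → push 12. Stack: [12]
RETURN_VALUE → return 12.

12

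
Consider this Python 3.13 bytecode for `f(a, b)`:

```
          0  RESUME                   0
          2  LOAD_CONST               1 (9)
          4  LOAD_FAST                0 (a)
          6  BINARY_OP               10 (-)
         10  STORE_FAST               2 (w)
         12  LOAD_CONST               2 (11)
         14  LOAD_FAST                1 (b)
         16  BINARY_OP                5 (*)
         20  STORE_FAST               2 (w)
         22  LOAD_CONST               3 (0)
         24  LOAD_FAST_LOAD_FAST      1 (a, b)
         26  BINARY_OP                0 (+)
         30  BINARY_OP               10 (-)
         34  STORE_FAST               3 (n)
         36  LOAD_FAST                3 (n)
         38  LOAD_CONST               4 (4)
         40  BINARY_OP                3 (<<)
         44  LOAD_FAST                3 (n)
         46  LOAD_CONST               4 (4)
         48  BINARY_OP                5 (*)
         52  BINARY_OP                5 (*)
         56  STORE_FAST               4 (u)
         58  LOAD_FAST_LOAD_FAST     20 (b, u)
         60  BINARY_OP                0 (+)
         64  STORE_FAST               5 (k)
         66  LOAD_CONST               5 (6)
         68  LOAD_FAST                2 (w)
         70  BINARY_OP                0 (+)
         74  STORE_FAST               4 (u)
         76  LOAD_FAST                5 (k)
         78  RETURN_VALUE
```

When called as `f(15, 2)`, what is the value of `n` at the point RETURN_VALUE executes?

-17

LOAD_CONST → push 9. Stack: [9]
LOAD_FAST a → push 15. Stack: [9, 15]
BINARY_OP - → 9 - 15 = -6. Stack: [-6]
STORE_FAST w → w=-6. Stack: []
LOAD_CONST → push 11. Stack: [11]
LOAD_FAST b → push 2. Stack: [11, 2]
BINARY_OP * → 11 * 2 = 22. Stack: [22]
STORE_FAST w → w=22. Stack: []
LOAD_CONST → push 0. Stack: [0]
LOAD_FAST_LOAD_FAST a,b → push 15,2. Stack: [0, 15, 2]
BINARY_OP + → 15 + 2 = 17. Stack: [0, 17]
BINARY_OP - → 0 - 17 = -17. Stack: [-17]
STORE_FAST n → n=-17. Stack: []
LOAD_FAST n → push -17. Stack: [-17]
LOAD_CONST → push 4. Stack: [-17, 4]
BINARY_OP << → -17 << 4 = -272. Stack: [-272]
LOAD_FAST n → push -17. Stack: [-272, -17]
LOAD_CONST → push 4. Stack: [-272, -17, 4]
BINARY_OP * → -17 * 4 = -68. Stack: [-272, -68]
BINARY_OP * → -272 * -68 = 18496. Stack: [18496]
STORE_FAST u → u=18496. Stack: []
LOAD_FAST_LOAD_FAST b,u → push 2,18496. Stack: [2, 18496]
BINARY_OP + → 2 + 18496 = 18498. Stack: [18498]
STORE_FAST k → k=18498. Stack: []
LOAD_CONST → push 6. Stack: [6]
LOAD_FAST w → push 22. Stack: [6, 22]
BINARY_OP + → 6 + 22 = 28. Stack: [28]
STORE_FAST u → u=28. Stack: []
LOAD_FAST k → push 18498. Stack: [18498]
RETURN_VALUE → return 18498.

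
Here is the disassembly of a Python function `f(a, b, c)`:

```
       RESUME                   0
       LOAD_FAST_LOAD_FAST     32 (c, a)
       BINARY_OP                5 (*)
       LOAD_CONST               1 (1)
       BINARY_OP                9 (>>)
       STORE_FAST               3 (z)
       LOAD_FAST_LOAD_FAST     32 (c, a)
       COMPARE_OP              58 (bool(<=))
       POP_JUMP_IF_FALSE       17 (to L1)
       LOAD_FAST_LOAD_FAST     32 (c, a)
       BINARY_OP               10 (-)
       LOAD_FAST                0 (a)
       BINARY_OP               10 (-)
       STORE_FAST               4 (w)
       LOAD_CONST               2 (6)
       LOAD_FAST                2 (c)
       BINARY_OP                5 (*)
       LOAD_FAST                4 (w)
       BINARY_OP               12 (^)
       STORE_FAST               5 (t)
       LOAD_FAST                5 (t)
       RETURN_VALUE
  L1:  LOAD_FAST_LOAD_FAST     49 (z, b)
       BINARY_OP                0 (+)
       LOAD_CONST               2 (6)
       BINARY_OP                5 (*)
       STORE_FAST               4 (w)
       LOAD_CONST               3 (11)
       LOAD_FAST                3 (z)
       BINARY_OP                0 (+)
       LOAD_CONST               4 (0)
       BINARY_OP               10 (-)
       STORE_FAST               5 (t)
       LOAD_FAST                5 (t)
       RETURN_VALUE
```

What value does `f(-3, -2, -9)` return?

LOAD_FAST_LOAD_FAST c,a → push -9,-3. Stack: [-9, -3]
BINARY_OP * → -9 * -3 = 27. Stack: [27]
LOAD_CONST → push 1. Stack: [27, 1]
BINARY_OP >> → 27 >> 1 = 13. Stack: [13]
STORE_FAST z → z=13. Stack: []
LOAD_FAST_LOAD_FAST c,a → push -9,-3. Stack: [-9, -3]
COMPARE_OP bool(<=) → -9 vs -3 = True. Stack: [True]
POP_JUMP_IF_FALSE → pop True; no jump. Stack: []
LOAD_FAST_LOAD_FAST c,a → push -9,-3. Stack: [-9, -3]
BINARY_OP - → -9 - -3 = -6. Stack: [-6]
LOAD_FAST a → push -3. Stack: [-6, -3]
BINARY_OP - → -6 - -3 = -3. Stack: [-3]
STORE_FAST w → w=-3. Stack: []
LOAD_CONST → push 6. Stack: [6]
LOAD_FAST c → push -9. Stack: [6, -9]
BINARY_OP * → 6 * -9 = -54. Stack: [-54]
LOAD_FAST w → push -3. Stack: [-54, -3]
BINARY_OP ^ → -54 ^ -3 = 55. Stack: [55]
STORE_FAST t → t=55. Stack: []
LOAD_FAST t → push 55. Stack: [55]
RETURN_VALUE → return 55.

55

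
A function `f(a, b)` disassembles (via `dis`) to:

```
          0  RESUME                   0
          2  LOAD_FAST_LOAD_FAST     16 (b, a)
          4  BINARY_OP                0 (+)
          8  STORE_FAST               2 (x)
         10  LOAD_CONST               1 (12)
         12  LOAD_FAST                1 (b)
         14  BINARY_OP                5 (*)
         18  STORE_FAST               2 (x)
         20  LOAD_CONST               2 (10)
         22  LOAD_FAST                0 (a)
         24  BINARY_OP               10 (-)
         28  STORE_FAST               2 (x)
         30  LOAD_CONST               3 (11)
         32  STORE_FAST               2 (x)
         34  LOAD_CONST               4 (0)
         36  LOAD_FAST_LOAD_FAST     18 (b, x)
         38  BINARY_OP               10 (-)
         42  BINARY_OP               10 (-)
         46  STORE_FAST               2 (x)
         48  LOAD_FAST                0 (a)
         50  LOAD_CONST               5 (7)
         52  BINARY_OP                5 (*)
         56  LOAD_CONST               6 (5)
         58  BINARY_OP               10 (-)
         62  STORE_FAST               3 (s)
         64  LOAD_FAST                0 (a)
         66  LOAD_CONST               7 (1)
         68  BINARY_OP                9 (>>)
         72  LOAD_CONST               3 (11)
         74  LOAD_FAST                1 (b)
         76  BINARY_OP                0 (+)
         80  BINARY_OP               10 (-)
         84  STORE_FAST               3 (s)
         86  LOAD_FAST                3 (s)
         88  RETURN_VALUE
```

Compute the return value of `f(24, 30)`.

-29

LOAD_FAST_LOAD_FAST b,a → push 30,24. Stack: [30, 24]
BINARY_OP + → 30 + 24 = 54. Stack: [54]
STORE_FAST x → x=54. Stack: []
LOAD_CONST → push 12. Stack: [12]
LOAD_FAST b → push 30. Stack: [12, 30]
BINARY_OP * → 12 * 30 = 360. Stack: [360]
STORE_FAST x → x=360. Stack: []
LOAD_CONST → push 10. Stack: [10]
LOAD_FAST a → push 24. Stack: [10, 24]
BINARY_OP - → 10 - 24 = -14. Stack: [-14]
STORE_FAST x → x=-14. Stack: []
LOAD_CONST → push 11. Stack: [11]
STORE_FAST x → x=11. Stack: []
LOAD_CONST → push 0. Stack: [0]
LOAD_FAST_LOAD_FAST b,x → push 30,11. Stack: [0, 30, 11]
BINARY_OP - → 30 - 11 = 19. Stack: [0, 19]
BINARY_OP - → 0 - 19 = -19. Stack: [-19]
STORE_FAST x → x=-19. Stack: []
LOAD_FAST a → push 24. Stack: [24]
LOAD_CONST → push 7. Stack: [24, 7]
BINARY_OP * → 24 * 7 = 168. Stack: [168]
LOAD_CONST → push 5. Stack: [168, 5]
BINARY_OP - → 168 - 5 = 163. Stack: [163]
STORE_FAST s → s=163. Stack: []
LOAD_FAST a → push 24. Stack: [24]
LOAD_CONST → push 1. Stack: [24, 1]
BINARY_OP >> → 24 >> 1 = 12. Stack: [12]
LOAD_CONST → push 11. Stack: [12, 11]
LOAD_FAST b → push 30. Stack: [12, 11, 30]
BINARY_OP + → 11 + 30 = 41. Stack: [12, 41]
BINARY_OP - → 12 - 41 = -29. Stack: [-29]
STORE_FAST s → s=-29. Stack: []
LOAD_FAST s → push -29. Stack: [-29]
RETURN_VALUE → return -29.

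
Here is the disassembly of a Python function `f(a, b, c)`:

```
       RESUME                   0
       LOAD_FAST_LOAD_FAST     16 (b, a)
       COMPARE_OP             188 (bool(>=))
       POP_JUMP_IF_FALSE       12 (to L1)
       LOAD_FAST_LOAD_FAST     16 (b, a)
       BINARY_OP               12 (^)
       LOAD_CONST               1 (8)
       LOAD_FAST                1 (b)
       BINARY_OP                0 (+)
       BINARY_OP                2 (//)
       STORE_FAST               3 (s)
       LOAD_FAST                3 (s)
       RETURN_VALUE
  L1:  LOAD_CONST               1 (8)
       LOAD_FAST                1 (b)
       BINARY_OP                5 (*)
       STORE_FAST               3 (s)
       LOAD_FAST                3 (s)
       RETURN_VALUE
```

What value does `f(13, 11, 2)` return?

LOAD_FAST_LOAD_FAST b,a → push 11,13. Stack: [11, 13]
COMPARE_OP bool(>=) → 11 vs 13 = False. Stack: [False]
POP_JUMP_IF_FALSE → pop False; jump. Stack: []
LOAD_CONST → push 8. Stack: [8]
LOAD_FAST b → push 11. Stack: [8, 11]
BINARY_OP * → 8 * 11 = 88. Stack: [88]
STORE_FAST s → s=88. Stack: []
LOAD_FAST s → push 88. Stack: [88]
RETURN_VALUE → return 88.

88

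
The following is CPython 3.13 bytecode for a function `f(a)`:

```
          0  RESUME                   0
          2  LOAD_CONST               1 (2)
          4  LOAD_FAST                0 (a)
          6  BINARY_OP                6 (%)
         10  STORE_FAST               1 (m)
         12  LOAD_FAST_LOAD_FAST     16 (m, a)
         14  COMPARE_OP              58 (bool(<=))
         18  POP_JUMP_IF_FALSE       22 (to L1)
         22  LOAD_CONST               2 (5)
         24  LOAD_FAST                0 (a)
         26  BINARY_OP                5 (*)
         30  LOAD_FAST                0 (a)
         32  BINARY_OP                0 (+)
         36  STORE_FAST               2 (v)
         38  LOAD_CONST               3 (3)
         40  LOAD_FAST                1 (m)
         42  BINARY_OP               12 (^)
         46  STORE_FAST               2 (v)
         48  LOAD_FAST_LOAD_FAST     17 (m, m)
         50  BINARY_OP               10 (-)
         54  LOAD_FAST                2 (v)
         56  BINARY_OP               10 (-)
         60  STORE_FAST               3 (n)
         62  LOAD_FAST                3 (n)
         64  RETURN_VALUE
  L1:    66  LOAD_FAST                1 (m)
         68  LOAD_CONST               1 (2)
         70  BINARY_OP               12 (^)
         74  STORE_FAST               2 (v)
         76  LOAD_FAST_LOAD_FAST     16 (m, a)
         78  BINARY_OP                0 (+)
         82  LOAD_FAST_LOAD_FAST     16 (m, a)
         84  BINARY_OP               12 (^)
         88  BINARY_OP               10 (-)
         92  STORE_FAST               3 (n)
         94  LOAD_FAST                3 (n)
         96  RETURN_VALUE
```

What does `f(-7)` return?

LOAD_CONST → push 2. Stack: [2]
LOAD_FAST a → push -7. Stack: [2, -7]
BINARY_OP % → 2 % -7 = -5. Stack: [-5]
STORE_FAST m → m=-5. Stack: []
LOAD_FAST_LOAD_FAST m,a → push -5,-7. Stack: [-5, -7]
COMPARE_OP bool(<=) → -5 vs -7 = False. Stack: [False]
POP_JUMP_IF_FALSE → pop False; jump. Stack: []
LOAD_FAST m → push -5. Stack: [-5]
LOAD_CONST → push 2. Stack: [-5, 2]
BINARY_OP ^ → -5 ^ 2 = -7. Stack: [-7]
STORE_FAST v → v=-7. Stack: []
LOAD_FAST_LOAD_FAST m,a → push -5,-7. Stack: [-5, -7]
BINARY_OP + → -5 + -7 = -12. Stack: [-12]
LOAD_FAST_LOAD_FAST m,a → push -5,-7. Stack: [-12, -5, -7]
BINARY_OP ^ → -5 ^ -7 = 2. Stack: [-12, 2]
BINARY_OP - → -12 - 2 = -14. Stack: [-14]
STORE_FAST n → n=-14. Stack: []
LOAD_FAST n → push -14. Stack: [-14]
RETURN_VALUE → return -14.

-14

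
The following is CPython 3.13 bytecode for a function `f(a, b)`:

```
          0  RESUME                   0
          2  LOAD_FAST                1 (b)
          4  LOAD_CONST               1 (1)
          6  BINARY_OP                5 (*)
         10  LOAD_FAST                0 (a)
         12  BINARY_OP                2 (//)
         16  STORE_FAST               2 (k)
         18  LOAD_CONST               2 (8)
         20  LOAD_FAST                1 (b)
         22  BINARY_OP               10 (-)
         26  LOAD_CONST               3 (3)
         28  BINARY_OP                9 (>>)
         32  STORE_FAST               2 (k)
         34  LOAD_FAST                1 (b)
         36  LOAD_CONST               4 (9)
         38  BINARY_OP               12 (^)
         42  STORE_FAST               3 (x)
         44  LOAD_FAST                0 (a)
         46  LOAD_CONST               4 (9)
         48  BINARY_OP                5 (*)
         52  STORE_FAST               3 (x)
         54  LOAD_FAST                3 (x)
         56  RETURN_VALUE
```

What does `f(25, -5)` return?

LOAD_FAST b → push -5. Stack: [-5]
LOAD_CONST → push 1. Stack: [-5, 1]
BINARY_OP * → -5 * 1 = -5. Stack: [-5]
LOAD_FAST a → push 25. Stack: [-5, 25]
BINARY_OP // → -5 // 25 = -1. Stack: [-1]
STORE_FAST k → k=-1. Stack: []
LOAD_CONST → push 8. Stack: [8]
LOAD_FAST b → push -5. Stack: [8, -5]
BINARY_OP - → 8 - -5 = 13. Stack: [13]
LOAD_CONST → push 3. Stack: [13, 3]
BINARY_OP >> → 13 >> 3 = 1. Stack: [1]
STORE_FAST k → k=1. Stack: []
LOAD_FAST b → push -5. Stack: [-5]
LOAD_CONST → push 9. Stack: [-5, 9]
BINARY_OP ^ → -5 ^ 9 = -14. Stack: [-14]
STORE_FAST x → x=-14. Stack: []
LOAD_FAST a → push 25. Stack: [25]
LOAD_CONST → push 9. Stack: [25, 9]
BINARY_OP * → 25 * 9 = 225. Stack: [225]
STORE_FAST x → x=225. Stack: []
LOAD_FAST x → push 225. Stack: [225]
RETURN_VALUE → return 225.

225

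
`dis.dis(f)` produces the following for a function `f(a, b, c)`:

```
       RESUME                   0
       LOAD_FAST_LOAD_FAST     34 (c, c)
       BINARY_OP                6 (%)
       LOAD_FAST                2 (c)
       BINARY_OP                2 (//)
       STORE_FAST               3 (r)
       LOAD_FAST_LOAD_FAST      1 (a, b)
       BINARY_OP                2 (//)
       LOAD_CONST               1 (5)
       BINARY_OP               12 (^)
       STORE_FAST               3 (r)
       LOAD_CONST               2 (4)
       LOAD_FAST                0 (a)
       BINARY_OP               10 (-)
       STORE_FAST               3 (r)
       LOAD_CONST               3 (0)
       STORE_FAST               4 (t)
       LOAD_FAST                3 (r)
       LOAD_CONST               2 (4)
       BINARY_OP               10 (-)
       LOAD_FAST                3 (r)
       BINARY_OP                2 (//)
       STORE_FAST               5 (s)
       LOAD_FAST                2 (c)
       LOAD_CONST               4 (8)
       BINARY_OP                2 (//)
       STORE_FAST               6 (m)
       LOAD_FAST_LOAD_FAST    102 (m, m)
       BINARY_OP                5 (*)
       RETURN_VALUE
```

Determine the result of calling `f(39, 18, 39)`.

16

LOAD_FAST_LOAD_FAST c,c → push 39,39. Stack: [39, 39]
BINARY_OP % → 39 % 39 = 0. Stack: [0]
LOAD_FAST c → push 39. Stack: [0, 39]
BINARY_OP // → 0 // 39 = 0. Stack: [0]
STORE_FAST r → r=0. Stack: []
LOAD_FAST_LOAD_FAST a,b → push 39,18. Stack: [39, 18]
BINARY_OP // → 39 // 18 = 2. Stack: [2]
LOAD_CONST → push 5. Stack: [2, 5]
BINARY_OP ^ → 2 ^ 5 = 7. Stack: [7]
STORE_FAST r → r=7. Stack: []
LOAD_CONST → push 4. Stack: [4]
LOAD_FAST a → push 39. Stack: [4, 39]
BINARY_OP - → 4 - 39 = -35. Stack: [-35]
STORE_FAST r → r=-35. Stack: []
LOAD_CONST → push 0. Stack: [0]
STORE_FAST t → t=0. Stack: []
LOAD_FAST r → push -35. Stack: [-35]
LOAD_CONST → push 4. Stack: [-35, 4]
BINARY_OP - → -35 - 4 = -39. Stack: [-39]
LOAD_FAST r → push -35. Stack: [-39, -35]
BINARY_OP // → -39 // -35 = 1. Stack: [1]
STORE_FAST s → s=1. Stack: []
LOAD_FAST c → push 39. Stack: [39]
LOAD_CONST → push 8. Stack: [39, 8]
BINARY_OP // → 39 // 8 = 4. Stack: [4]
STORE_FAST m → m=4. Stack: []
LOAD_FAST_LOAD_FAST m,m → push 4,4. Stack: [4, 4]
BINARY_OP * → 4 * 4 = 16. Stack: [16]
RETURN_VALUE → return 16.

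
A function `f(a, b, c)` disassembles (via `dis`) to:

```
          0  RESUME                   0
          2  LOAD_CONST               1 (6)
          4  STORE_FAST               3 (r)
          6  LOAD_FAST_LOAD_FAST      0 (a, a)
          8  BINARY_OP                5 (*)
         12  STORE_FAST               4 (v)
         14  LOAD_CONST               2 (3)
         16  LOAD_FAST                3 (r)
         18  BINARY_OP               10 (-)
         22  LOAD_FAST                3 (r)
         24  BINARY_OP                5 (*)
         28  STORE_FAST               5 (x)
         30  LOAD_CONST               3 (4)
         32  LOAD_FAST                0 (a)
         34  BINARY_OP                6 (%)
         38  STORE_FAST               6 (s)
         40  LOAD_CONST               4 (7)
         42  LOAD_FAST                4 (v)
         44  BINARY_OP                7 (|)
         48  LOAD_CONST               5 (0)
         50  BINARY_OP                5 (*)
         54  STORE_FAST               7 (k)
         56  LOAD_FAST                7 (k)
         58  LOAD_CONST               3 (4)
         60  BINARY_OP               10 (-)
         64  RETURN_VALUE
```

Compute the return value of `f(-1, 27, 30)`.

-4

LOAD_CONST → push 6. Stack: [6]
STORE_FAST r → r=6. Stack: []
LOAD_FAST_LOAD_FAST a,a → push -1,-1. Stack: [-1, -1]
BINARY_OP * → -1 * -1 = 1. Stack: [1]
STORE_FAST v → v=1. Stack: []
LOAD_CONST → push 3. Stack: [3]
LOAD_FAST r → push 6. Stack: [3, 6]
BINARY_OP - → 3 - 6 = -3. Stack: [-3]
LOAD_FAST r → push 6. Stack: [-3, 6]
BINARY_OP * → -3 * 6 = -18. Stack: [-18]
STORE_FAST x → x=-18. Stack: []
LOAD_CONST → push 4. Stack: [4]
LOAD_FAST a → push -1. Stack: [4, -1]
BINARY_OP % → 4 % -1 = 0. Stack: [0]
STORE_FAST s → s=0. Stack: []
LOAD_CONST → push 7. Stack: [7]
LOAD_FAST v → push 1. Stack: [7, 1]
BINARY_OP | → 7 | 1 = 7. Stack: [7]
LOAD_CONST → push 0. Stack: [7, 0]
BINARY_OP * → 7 * 0 = 0. Stack: [0]
STORE_FAST k → k=0. Stack: []
LOAD_FAST k → push 0. Stack: [0]
LOAD_CONST → push 4. Stack: [0, 4]
BINARY_OP - → 0 - 4 = -4. Stack: [-4]
RETURN_VALUE → return -4.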